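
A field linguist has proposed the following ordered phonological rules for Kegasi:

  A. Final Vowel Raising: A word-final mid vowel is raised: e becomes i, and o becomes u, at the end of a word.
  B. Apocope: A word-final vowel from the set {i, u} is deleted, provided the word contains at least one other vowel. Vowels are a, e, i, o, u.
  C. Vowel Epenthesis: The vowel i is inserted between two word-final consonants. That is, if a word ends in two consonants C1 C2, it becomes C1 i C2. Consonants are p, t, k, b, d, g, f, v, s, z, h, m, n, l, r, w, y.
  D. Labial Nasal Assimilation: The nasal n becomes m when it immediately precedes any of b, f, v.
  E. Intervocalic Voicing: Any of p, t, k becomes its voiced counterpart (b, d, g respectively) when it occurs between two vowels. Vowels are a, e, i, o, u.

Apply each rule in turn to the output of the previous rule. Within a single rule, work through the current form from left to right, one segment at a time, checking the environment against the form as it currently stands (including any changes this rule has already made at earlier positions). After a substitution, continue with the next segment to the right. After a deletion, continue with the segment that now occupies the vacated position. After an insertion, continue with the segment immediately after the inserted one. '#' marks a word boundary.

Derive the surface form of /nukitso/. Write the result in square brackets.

A Final Vowel Raising: [nukitso] → [nukitsu]
B Apocope: [nukitsu] → [nukits]
C Vowel Epenthesis: [nukits] → [nukitis]
D Labial Nasal Assimilation: no change — [nukitis]
E Intervocalic Voicing: [nukitis] → [nugidis]

[nugidis]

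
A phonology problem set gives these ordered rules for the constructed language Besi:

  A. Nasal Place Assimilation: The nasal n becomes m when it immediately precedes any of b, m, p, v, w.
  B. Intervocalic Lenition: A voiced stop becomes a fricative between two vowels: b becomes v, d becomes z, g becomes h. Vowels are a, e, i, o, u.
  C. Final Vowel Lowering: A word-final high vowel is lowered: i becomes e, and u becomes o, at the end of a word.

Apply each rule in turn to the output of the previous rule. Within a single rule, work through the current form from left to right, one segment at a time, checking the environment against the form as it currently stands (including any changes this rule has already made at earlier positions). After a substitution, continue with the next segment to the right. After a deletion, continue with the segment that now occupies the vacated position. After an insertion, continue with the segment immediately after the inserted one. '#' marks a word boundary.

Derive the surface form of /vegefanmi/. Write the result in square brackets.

A Nasal Place Assimilation: [vegefanmi] → [vegefammi]
B Intervocalic Lenition: [vegefammi] → [vehefammi]
C Final Vowel Lowering: [vehefammi] → [vehefamme]

[vehefamme]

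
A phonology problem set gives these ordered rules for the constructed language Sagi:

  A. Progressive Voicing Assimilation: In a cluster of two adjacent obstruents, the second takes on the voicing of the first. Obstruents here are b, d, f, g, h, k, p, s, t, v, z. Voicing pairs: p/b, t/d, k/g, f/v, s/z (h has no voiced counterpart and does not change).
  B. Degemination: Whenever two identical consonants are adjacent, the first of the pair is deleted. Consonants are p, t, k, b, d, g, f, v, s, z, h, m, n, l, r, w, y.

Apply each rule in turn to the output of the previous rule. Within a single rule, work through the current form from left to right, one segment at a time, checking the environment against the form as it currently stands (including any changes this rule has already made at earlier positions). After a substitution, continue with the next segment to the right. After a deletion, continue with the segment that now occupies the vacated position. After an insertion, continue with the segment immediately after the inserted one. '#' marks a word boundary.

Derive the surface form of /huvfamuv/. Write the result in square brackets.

A Progressive Voicing Assimilation: [huvfamuv] → [huvvamuv]
B Degemination: [huvvamuv] → [huvamuv]

[huvamuv]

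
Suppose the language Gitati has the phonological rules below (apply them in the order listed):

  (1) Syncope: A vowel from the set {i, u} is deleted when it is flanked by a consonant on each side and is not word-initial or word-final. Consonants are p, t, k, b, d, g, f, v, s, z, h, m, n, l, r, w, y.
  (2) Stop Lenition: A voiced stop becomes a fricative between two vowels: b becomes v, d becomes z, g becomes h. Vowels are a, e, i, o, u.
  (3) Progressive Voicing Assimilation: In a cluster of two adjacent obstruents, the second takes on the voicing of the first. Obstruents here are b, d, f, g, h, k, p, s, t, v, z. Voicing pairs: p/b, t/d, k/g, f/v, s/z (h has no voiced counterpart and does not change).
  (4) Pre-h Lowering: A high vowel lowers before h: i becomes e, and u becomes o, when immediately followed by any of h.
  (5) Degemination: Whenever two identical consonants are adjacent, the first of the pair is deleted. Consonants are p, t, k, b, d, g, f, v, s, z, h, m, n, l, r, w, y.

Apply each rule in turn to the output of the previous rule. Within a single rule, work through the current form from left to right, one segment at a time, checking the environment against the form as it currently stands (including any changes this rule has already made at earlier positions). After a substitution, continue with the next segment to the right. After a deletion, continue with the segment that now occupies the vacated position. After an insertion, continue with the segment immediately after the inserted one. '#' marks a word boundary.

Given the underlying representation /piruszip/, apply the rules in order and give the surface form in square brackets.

(1) Syncope: [piruszip] → [prszp]
(2) Stop Lenition: no change — [prszp]
(3) Progressive Voicing Assimilation: [prszp] → [prssp]
(4) Pre-h Lowering: no change — [prssp]
(5) Degemination: [prssp] → [prsp]

[prsp]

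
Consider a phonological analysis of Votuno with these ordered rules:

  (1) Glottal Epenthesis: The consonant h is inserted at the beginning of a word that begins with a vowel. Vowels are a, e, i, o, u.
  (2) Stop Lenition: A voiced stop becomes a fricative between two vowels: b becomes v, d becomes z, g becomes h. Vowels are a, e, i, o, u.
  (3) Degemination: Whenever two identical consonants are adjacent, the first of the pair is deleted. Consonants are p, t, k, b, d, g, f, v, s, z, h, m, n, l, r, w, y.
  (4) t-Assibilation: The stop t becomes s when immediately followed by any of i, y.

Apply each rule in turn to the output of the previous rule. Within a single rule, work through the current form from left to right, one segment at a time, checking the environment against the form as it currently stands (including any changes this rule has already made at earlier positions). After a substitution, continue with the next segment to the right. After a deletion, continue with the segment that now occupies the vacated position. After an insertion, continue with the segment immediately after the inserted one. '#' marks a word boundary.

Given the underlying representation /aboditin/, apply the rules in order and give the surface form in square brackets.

[havozisin]

(1) Glottal Epenthesis: [aboditin] → [haboditin]
(2) Stop Lenition: [haboditin] → [havozitin]
(3) Degemination: no change — [havozitin]
(4) t-Assibilation: [havozitin] → [havozisin]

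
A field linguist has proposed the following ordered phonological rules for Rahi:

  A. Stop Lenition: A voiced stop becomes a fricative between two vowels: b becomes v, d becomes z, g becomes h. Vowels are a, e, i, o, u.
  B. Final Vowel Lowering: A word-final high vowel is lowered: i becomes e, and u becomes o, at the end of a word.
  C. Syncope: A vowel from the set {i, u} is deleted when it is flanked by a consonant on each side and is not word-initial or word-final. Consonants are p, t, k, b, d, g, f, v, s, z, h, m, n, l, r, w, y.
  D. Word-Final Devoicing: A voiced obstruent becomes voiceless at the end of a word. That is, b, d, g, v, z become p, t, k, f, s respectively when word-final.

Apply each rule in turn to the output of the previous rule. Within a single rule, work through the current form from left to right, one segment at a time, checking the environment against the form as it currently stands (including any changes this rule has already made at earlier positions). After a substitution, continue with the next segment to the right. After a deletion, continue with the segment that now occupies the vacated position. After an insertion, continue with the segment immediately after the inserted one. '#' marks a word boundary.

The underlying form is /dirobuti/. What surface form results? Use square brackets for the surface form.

A Stop Lenition: [dirobuti] → [dirovuti]
B Final Vowel Lowering: [dirovuti] → [dirovute]
C Syncope: [dirovute] → [drovte]
D Word-Final Devoicing: no change — [drovte]

[drovte]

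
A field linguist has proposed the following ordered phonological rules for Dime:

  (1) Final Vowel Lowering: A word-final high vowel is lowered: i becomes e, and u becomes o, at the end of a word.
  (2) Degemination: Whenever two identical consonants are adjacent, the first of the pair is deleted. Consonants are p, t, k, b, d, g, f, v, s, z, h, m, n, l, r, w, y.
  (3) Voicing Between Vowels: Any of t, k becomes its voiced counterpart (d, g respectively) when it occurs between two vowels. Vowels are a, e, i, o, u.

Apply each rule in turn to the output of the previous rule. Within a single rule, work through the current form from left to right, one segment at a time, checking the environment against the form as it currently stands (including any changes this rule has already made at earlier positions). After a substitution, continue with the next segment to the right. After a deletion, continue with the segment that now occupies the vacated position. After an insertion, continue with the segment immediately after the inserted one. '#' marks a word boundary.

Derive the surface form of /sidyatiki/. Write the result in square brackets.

(1) Final Vowel Lowering: [sidyatiki] → [sidyatike]
(2) Degemination: no change — [sidyatike]
(3) Voicing Between Vowels: [sidyatike] → [sidyadige]

[sidyadige]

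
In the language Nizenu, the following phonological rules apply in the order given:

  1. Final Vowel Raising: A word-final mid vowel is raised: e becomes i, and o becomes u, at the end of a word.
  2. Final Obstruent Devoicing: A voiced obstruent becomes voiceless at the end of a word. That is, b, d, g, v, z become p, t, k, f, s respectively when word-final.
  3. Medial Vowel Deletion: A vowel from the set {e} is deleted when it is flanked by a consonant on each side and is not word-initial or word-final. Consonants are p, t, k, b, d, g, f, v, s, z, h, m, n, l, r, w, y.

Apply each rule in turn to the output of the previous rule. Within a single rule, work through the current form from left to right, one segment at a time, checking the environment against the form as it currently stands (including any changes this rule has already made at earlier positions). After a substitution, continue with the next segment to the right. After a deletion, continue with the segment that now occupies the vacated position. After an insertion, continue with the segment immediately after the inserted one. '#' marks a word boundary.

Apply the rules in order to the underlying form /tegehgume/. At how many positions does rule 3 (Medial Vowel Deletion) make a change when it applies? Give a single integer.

1 Final Vowel Raising: [tegehgume] → [tegehgumi]
2 Final Obstruent Devoicing: no change — [tegehgumi]
3 Medial Vowel Deletion: [tegehgumi] → [tghgumi]
Rule 3 changed 2 position(s).

2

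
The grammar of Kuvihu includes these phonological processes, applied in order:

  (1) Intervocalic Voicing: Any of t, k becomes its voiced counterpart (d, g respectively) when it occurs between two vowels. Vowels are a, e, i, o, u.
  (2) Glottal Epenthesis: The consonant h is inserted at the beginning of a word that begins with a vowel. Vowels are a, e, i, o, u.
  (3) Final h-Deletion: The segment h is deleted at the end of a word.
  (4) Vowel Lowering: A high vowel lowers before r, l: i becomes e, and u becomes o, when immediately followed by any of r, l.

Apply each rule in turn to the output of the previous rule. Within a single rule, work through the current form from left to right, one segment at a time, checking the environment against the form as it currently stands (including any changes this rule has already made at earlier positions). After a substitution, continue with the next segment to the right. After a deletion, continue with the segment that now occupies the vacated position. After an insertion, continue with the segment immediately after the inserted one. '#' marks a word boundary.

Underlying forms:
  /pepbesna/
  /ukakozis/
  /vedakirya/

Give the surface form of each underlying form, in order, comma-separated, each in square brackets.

/pepbesna/:
  (1) Intervocalic Voicing: no change — [pepbesna]
  (2) Glottal Epenthesis: no change — [pepbesna]
  (3) Final h-Deletion: no change — [pepbesna]
  (4) Vowel Lowering: no change — [pepbesna]
/ukakozis/:
  (1) Intervocalic Voicing: [ukakozis] → [ugagozis]
  (2) Glottal Epenthesis: [ugagozis] → [hugagozis]
  (3) Final h-Deletion: no change — [hugagozis]
  (4) Vowel Lowering: no change — [hugagozis]
/vedakirya/:
  (1) Intervocalic Voicing: [vedakirya] → [vedagirya]
  (2) Glottal Epenthesis: no change — [vedagirya]
  (3) Final h-Deletion: no change — [vedagirya]
  (4) Vowel Lowering: [vedagirya] → [vedagerya]

[pepbesna], [hugagozis], [vedagerya]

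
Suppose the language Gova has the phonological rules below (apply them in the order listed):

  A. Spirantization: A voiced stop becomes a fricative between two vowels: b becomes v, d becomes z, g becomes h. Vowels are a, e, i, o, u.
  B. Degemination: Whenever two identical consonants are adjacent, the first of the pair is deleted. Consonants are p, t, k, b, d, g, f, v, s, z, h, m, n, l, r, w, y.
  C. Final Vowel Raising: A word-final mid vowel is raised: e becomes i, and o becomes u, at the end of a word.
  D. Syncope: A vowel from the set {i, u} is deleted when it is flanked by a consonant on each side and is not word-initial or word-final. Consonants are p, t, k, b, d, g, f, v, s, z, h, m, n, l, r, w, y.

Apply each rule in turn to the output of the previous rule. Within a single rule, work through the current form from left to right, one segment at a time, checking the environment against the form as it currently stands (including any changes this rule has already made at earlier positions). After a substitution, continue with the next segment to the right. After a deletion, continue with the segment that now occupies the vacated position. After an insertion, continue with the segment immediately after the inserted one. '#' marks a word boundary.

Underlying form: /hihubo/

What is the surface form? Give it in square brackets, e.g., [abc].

A Spirantization: [hihubo] → [hihuvo]
B Degemination: no change — [hihuvo]
C Final Vowel Raising: [hihuvo] → [hihuvu]
D Syncope: [hihuvu] → [hhvu]

[hhvu]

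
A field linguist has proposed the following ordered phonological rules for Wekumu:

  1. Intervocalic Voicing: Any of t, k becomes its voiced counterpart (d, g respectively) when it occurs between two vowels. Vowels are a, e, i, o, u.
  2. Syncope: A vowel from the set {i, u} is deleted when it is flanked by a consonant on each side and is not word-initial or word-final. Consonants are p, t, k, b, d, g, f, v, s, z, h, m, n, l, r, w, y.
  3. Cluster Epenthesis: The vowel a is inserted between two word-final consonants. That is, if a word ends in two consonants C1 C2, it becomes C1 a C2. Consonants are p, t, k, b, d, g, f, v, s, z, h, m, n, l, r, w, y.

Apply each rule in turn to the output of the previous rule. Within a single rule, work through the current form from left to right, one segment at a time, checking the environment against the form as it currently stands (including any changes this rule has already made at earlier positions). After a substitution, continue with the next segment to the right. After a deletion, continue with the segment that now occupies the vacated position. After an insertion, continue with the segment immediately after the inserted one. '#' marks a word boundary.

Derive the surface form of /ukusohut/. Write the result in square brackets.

1 Intervocalic Voicing: [ukusohut] → [ugusohut]
2 Syncope: [ugusohut] → [ugsoht]
3 Cluster Epenthesis: [ugsoht] → [ugsohat]

[ugsohat]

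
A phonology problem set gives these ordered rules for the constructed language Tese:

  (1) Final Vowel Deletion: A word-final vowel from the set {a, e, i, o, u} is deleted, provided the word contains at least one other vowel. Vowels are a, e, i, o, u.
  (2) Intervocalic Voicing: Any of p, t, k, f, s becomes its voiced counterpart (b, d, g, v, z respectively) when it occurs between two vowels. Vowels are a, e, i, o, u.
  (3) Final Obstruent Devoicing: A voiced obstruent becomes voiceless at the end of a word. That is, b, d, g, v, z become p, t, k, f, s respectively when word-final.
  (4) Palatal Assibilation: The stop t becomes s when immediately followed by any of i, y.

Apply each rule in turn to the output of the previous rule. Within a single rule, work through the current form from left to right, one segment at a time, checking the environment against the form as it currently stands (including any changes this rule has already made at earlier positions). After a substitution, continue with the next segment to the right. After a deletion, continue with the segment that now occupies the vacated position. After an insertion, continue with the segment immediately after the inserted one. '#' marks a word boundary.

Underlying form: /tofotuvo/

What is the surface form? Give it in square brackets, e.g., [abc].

(1) Final Vowel Deletion: [tofotuvo] → [tofotuv]
(2) Intervocalic Voicing: [tofotuv] → [tovoduv]
(3) Final Obstruent Devoicing: [tovoduv] → [tovoduf]
(4) Palatal Assibilation: no change — [tovoduf]

[tovoduf]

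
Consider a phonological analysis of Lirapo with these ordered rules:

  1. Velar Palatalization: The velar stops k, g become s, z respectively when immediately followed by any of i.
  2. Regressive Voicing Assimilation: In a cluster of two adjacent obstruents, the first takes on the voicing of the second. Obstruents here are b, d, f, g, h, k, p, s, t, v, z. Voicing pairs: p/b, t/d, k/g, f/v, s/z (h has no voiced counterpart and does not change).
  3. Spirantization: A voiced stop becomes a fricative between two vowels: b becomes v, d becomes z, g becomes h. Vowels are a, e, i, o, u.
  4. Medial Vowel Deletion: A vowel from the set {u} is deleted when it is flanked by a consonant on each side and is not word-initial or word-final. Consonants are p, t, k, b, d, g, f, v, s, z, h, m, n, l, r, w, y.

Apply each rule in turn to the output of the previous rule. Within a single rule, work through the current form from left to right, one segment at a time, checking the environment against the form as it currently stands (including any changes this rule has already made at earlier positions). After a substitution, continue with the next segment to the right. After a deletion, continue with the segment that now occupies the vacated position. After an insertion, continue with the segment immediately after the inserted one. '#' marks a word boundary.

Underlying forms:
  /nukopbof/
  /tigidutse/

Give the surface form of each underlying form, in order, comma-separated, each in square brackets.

[nkobbof], [tiziztse]

/nukopbof/:
  1 Velar Palatalization: no change — [nukopbof]
  2 Regressive Voicing Assimilation: [nukopbof] → [nukobbof]
  3 Spirantization: no change — [nukobbof]
  4 Medial Vowel Deletion: [nukobbof] → [nkobbof]
/tigidutse/:
  1 Velar Palatalization: [tigidutse] → [tizidutse]
  2 Regressive Voicing Assimilation: no change — [tizidutse]
  3 Spirantization: [tizidutse] → [tizizutse]
  4 Medial Vowel Deletion: [tizizutse] → [tiziztse]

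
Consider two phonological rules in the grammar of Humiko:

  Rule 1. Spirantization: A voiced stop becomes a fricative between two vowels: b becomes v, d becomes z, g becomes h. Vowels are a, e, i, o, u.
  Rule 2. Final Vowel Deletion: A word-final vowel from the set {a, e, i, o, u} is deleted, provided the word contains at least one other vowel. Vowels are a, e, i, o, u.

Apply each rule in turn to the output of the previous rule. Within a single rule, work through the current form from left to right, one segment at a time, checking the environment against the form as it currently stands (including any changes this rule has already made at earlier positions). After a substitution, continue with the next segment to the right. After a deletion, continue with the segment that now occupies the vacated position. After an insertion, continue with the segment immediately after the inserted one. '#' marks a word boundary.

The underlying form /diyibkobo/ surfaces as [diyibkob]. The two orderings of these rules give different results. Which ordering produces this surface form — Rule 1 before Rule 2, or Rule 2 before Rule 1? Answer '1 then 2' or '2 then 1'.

Order 1 then 2:
  1 Spirantization: [diyibkobo] → [diyibkovo]
  2 Final Vowel Deletion: [diyibkovo] → [diyibkov]
  result: [diyibkov]
Order 2 then 1:
  2 Final Vowel Deletion: [diyibkobo] → [diyibkob]
  1 Spirantization: no change — [diyibkob]
  result: [diyibkob]

2 then 1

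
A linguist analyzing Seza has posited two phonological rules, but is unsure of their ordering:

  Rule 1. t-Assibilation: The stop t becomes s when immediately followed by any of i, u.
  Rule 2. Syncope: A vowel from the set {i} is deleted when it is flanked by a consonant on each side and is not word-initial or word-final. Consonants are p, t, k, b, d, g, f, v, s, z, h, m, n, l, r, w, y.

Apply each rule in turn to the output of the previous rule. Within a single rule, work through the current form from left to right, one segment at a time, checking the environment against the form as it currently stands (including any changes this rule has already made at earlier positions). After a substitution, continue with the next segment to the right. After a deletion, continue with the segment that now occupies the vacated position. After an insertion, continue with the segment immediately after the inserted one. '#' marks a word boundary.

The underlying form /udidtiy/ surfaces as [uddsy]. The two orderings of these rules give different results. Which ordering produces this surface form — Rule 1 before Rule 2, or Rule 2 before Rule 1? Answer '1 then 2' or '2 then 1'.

1 then 2

Order 1 then 2:
  1 t-Assibilation: [udidtiy] → [udidsiy]
  2 Syncope: [udidsiy] → [uddsy]
  result: [uddsy]
Order 2 then 1:
  2 Syncope: [udidtiy] → [uddty]
  1 t-Assibilation: no change — [uddty]
  result: [uddty]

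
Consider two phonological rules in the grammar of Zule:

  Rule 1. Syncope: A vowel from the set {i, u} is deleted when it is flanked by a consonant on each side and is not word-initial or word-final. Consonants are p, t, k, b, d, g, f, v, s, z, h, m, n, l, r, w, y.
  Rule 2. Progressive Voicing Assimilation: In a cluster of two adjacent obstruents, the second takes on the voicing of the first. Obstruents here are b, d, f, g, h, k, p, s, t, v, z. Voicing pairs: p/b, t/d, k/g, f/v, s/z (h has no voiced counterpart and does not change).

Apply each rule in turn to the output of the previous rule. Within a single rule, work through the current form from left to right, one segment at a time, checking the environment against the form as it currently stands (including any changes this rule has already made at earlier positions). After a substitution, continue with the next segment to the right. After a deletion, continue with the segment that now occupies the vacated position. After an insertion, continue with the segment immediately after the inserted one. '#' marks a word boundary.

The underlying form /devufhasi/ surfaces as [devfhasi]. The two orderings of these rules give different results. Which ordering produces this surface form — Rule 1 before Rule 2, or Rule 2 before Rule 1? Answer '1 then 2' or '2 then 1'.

Order 1 then 2:
  1 Syncope: [devufhasi] → [devfhasi]
  2 Progressive Voicing Assimilation: [devfhasi] → [devvhasi]
  result: [devvhasi]
Order 2 then 1:
  2 Progressive Voicing Assimilation: no change — [devufhasi]
  1 Syncope: [devufhasi] → [devfhasi]
  result: [devfhasi]

2 then 1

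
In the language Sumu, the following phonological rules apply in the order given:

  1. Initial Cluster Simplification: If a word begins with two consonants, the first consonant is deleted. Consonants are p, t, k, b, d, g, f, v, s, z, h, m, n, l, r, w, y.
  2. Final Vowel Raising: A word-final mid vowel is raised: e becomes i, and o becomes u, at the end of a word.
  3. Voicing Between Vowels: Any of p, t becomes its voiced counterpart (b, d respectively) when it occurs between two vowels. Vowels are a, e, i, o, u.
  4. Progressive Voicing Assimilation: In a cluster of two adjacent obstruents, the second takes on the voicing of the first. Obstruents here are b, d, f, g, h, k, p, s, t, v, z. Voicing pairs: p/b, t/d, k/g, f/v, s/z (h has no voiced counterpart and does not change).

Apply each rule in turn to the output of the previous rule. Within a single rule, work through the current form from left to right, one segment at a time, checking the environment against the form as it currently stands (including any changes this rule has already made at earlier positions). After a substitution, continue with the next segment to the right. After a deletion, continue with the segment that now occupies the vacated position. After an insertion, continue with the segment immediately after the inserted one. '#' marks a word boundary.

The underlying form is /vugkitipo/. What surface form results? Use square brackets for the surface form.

1 Initial Cluster Simplification: no change — [vugkitipo]
2 Final Vowel Raising: [vugkitipo] → [vugkitipu]
3 Voicing Between Vowels: [vugkitipu] → [vugkidibu]
4 Progressive Voicing Assimilation: [vugkidibu] → [vuggidibu]

[vuggidibu]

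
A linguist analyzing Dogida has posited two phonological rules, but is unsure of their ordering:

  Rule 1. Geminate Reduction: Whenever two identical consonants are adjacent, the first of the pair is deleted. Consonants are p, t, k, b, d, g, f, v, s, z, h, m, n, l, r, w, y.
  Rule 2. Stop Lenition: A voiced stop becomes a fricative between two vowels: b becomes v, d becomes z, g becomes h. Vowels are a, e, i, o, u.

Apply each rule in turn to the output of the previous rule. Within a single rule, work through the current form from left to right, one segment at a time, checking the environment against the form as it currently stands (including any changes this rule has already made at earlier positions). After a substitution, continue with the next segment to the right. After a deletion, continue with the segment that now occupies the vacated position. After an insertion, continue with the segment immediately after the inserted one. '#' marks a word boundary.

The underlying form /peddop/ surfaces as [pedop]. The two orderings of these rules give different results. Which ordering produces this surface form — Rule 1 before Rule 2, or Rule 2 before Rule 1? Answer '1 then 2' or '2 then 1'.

Order 1 then 2:
  1 Geminate Reduction: [peddop] → [pedop]
  2 Stop Lenition: [pedop] → [pezop]
  result: [pezop]
Order 2 then 1:
  2 Stop Lenition: no change — [peddop]
  1 Geminate Reduction: [peddop] → [pedop]
  result: [pedop]

2 then 1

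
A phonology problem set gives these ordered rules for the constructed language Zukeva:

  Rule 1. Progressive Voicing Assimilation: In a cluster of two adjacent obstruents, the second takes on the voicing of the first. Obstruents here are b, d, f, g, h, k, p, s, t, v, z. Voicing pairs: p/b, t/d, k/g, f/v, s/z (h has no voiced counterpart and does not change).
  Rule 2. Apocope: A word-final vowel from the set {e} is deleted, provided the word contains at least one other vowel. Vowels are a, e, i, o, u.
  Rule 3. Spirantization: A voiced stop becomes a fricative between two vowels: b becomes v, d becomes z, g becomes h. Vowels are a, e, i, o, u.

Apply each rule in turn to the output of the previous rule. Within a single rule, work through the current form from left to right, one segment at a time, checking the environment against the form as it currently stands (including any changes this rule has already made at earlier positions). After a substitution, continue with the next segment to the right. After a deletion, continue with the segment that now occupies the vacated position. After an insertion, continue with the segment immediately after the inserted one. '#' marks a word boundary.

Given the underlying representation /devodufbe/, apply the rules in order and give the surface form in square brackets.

Rule 1 Progressive Voicing Assimilation: [devodufbe] → [devodufpe]
Rule 2 Apocope: [devodufpe] → [devodufp]
Rule 3 Spirantization: [devodufp] → [devozufp]

[devozufp]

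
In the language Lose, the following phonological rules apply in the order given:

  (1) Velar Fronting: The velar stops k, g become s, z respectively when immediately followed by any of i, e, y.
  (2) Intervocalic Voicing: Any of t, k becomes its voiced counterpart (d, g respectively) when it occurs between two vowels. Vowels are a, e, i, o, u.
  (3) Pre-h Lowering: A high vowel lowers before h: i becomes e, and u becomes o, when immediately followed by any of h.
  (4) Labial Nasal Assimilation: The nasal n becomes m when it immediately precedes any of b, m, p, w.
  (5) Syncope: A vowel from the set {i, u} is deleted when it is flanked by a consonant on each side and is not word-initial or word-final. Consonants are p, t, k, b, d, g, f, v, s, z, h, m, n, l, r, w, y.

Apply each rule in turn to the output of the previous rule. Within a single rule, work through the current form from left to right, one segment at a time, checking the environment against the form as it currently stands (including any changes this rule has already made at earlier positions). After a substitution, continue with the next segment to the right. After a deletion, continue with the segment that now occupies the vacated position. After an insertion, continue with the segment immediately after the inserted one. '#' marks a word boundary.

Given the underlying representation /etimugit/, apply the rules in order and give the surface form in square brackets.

(1) Velar Fronting: [etimugit] → [etimuzit]
(2) Intervocalic Voicing: [etimuzit] → [edimuzit]
(3) Pre-h Lowering: no change — [edimuzit]
(4) Labial Nasal Assimilation: no change — [edimuzit]
(5) Syncope: [edimuzit] → [edmzt]

[edmzt]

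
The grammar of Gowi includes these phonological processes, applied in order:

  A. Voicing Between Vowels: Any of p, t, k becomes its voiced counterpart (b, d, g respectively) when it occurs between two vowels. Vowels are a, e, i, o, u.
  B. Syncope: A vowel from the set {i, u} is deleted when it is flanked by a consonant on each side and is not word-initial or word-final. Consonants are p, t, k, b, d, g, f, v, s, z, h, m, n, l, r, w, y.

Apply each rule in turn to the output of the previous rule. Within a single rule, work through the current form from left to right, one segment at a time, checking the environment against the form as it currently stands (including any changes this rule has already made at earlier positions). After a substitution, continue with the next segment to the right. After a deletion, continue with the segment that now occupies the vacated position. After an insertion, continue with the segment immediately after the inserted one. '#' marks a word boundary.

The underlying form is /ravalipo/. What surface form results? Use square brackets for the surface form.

[ravalbo]

A Voicing Between Vowels: [ravalipo] → [ravalibo]
B Syncope: [ravalibo] → [ravalbo]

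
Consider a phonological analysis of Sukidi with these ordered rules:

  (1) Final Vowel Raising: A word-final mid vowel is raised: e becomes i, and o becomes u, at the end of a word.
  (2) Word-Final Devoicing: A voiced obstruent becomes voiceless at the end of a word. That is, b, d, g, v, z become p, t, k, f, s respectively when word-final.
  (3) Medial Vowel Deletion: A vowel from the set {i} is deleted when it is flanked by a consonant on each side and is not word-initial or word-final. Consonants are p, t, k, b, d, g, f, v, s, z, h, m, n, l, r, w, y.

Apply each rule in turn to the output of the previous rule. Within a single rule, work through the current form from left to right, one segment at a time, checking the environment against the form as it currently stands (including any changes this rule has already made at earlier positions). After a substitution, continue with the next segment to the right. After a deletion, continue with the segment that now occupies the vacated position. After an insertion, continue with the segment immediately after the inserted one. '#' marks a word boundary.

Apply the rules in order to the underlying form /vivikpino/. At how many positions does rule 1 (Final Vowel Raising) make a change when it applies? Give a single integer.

1

(1) Final Vowel Raising: [vivikpino] → [vivikpinu]
(2) Word-Final Devoicing: no change — [vivikpinu]
(3) Medial Vowel Deletion: [vivikpinu] → [vvkpnu]
Rule 1 changed 1 position(s).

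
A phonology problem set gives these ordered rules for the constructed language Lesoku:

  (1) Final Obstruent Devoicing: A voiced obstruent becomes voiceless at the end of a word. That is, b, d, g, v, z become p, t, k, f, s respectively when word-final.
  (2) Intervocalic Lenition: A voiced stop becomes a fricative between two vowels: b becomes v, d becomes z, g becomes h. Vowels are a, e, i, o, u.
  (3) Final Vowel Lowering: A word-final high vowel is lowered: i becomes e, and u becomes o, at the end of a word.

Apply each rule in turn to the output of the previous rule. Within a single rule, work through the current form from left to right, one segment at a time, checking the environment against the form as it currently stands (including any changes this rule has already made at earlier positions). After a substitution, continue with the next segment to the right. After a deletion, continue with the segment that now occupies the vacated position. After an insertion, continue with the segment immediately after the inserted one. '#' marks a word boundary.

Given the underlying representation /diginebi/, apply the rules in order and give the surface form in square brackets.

(1) Final Obstruent Devoicing: no change — [diginebi]
(2) Intervocalic Lenition: [diginebi] → [dihinevi]
(3) Final Vowel Lowering: [dihinevi] → [dihineve]

[dihineve]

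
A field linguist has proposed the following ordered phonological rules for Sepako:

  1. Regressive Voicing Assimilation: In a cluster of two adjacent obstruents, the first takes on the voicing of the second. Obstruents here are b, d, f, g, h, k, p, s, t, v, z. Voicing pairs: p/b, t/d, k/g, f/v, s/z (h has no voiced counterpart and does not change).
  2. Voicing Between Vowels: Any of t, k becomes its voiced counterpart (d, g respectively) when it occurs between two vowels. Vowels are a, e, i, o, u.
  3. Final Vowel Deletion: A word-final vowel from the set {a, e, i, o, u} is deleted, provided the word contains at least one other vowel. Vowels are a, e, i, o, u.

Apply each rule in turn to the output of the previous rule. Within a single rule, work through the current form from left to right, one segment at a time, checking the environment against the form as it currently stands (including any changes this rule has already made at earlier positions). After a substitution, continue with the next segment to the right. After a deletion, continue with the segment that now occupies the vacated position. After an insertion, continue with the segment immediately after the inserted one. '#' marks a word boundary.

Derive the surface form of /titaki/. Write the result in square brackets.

1 Regressive Voicing Assimilation: no change — [titaki]
2 Voicing Between Vowels: [titaki] → [tidagi]
3 Final Vowel Deletion: [tidagi] → [tidag]

[tidag]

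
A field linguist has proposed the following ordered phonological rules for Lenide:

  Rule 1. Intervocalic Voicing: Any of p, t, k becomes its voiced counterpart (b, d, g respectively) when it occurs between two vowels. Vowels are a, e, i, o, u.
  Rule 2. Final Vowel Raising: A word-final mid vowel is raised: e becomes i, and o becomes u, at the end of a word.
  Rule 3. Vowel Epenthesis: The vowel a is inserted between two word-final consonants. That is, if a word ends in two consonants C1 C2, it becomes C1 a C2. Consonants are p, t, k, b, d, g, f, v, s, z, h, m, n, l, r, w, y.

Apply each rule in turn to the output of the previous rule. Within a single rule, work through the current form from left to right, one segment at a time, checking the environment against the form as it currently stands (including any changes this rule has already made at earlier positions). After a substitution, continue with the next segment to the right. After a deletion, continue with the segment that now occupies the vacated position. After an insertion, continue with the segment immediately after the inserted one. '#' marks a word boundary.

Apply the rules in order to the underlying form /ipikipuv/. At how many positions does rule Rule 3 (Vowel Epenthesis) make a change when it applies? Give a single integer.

0

Rule 1 Intervocalic Voicing: [ipikipuv] → [ibigibuv]
Rule 2 Final Vowel Raising: no change — [ibigibuv]
Rule 3 Vowel Epenthesis: no change — [ibigibuv]
Rule Rule 3 changed 0 position(s).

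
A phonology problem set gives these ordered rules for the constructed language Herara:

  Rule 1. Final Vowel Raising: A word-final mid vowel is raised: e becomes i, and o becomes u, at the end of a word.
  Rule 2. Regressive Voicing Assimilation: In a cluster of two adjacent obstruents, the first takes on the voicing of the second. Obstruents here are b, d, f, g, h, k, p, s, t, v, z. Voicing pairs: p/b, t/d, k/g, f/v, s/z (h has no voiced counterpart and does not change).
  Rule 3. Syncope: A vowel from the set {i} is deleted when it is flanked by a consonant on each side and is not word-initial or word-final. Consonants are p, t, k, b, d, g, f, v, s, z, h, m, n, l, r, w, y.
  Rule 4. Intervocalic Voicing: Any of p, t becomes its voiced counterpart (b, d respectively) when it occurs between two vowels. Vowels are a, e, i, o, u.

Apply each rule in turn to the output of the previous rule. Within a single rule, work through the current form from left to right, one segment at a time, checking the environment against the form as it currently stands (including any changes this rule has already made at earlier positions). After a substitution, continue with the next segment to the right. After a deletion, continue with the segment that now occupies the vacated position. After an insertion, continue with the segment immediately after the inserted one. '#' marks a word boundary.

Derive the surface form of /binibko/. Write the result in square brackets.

Rule 1 Final Vowel Raising: [binibko] → [binibku]
Rule 2 Regressive Voicing Assimilation: [binibku] → [binipku]
Rule 3 Syncope: [binipku] → [bnpku]
Rule 4 Intervocalic Voicing: no change — [bnpku]

[bnpku]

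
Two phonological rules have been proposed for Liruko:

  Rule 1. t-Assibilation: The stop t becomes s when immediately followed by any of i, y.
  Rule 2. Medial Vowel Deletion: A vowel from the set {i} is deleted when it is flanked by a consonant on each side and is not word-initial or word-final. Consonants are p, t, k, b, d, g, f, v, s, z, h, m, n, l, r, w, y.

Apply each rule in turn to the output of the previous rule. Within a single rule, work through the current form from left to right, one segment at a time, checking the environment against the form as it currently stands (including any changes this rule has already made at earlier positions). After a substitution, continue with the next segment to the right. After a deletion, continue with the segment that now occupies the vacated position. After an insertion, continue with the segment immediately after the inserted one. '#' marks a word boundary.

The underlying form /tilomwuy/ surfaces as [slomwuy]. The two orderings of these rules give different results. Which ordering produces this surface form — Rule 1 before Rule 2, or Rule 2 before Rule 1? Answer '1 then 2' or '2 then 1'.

Order 1 then 2:
  1 t-Assibilation: [tilomwuy] → [silomwuy]
  2 Medial Vowel Deletion: [silomwuy] → [slomwuy]
  result: [slomwuy]
Order 2 then 1:
  2 Medial Vowel Deletion: [tilomwuy] → [tlomwuy]
  1 t-Assibilation: no change — [tlomwuy]
  result: [tlomwuy]

1 then 2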